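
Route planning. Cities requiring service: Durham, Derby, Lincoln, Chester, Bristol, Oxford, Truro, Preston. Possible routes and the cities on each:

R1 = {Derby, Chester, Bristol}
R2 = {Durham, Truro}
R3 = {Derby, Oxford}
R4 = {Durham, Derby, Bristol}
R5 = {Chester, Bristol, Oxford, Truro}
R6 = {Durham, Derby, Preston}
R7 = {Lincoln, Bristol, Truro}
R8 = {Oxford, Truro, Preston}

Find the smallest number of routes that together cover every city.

R5, R6, R7 together cover {Durham, Derby, Lincoln, Chester, Bristol, Oxford, Truro, Preston} — every city.
No 2 of the 8 routes cover everything (all 28 pairs fall short), so 3 is minimum.

3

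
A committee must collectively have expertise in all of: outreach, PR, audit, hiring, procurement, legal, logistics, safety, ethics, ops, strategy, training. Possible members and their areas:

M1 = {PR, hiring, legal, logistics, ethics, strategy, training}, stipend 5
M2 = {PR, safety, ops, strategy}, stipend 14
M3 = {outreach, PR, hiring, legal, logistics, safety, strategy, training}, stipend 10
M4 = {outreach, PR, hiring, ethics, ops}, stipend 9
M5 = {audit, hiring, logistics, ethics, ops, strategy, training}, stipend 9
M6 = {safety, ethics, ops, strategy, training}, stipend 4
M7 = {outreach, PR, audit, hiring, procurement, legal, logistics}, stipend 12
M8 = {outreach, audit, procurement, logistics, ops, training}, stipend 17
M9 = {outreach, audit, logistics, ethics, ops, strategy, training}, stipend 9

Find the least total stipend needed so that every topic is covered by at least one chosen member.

16

M6, M7 cover every topic at stipend 4 + 12 = 16.
Any cover uses at least 2 members; among all covering selections none totals below 16.
Greedy by coverage-per-stipend would pick M1, M6, M7 for 21 — worse than the optimum 16.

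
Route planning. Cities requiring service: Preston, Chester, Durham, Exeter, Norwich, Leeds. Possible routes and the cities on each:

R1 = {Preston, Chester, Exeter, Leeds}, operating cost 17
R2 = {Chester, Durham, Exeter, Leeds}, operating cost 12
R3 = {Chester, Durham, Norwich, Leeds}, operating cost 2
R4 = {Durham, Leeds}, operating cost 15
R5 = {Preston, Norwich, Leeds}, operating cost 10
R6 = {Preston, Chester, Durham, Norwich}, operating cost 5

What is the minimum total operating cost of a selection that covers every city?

17

R2, R6 cover every city at operating cost 12 + 5 = 17.
Any cover uses at least 2 routes; among all covering selections none totals below 17.
Greedy by coverage-per-operating cost would pick R3, R6, R2 for 19 — worse than the optimum 17.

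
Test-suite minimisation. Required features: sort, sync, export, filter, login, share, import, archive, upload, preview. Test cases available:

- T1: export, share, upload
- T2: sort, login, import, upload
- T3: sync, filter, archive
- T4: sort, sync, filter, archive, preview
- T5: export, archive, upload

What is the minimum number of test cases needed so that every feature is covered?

T1, T2, T4 together cover {sort, sync, export, filter, login, share, import, archive, upload, preview} — every feature.
No 2 of the 5 test cases cover everything (all 10 pairs fall short), so 3 is minimum.

3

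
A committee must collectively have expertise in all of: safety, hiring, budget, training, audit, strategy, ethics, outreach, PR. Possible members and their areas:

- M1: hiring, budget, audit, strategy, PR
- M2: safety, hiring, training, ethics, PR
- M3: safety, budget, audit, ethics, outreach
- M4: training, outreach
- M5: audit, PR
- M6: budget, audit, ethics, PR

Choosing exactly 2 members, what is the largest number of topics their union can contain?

Choosing M1, M2 covers {safety, hiring, budget, training, audit, strategy, ethics, PR} — 8 topics.
No choice of 2 members does better; here outreach is left uncovered.

8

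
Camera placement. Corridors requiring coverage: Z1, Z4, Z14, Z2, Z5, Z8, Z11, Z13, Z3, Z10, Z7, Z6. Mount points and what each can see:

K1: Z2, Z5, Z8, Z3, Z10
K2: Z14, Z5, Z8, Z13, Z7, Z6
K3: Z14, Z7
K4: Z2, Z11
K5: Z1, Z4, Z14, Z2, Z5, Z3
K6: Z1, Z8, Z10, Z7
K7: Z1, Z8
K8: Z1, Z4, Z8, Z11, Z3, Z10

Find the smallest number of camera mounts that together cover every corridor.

K1, K2, K8 together cover {Z1, Z4, Z14, Z2, Z5, Z8, Z11, Z13, Z3, Z10, Z7, Z6} — every corridor.
No 2 of the 8 camera mounts cover everything (all 28 pairs fall short), so 3 is minimum.

3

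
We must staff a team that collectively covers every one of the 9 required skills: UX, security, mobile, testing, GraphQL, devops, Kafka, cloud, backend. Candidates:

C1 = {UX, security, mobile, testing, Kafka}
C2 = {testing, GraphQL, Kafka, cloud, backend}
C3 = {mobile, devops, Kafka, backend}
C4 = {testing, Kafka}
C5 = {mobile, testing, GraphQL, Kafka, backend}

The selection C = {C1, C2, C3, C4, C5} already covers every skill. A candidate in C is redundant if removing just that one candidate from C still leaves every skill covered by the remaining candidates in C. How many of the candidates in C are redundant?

2

Drop C1: UX, security uncovered — not redundant.
Drop C2: cloud uncovered — not redundant.
Drop C3: devops uncovered — not redundant.
Drop C4: the rest still cover every skill — redundant.
Drop C5: the rest still cover every skill — redundant.
2 redundant: C4, C5.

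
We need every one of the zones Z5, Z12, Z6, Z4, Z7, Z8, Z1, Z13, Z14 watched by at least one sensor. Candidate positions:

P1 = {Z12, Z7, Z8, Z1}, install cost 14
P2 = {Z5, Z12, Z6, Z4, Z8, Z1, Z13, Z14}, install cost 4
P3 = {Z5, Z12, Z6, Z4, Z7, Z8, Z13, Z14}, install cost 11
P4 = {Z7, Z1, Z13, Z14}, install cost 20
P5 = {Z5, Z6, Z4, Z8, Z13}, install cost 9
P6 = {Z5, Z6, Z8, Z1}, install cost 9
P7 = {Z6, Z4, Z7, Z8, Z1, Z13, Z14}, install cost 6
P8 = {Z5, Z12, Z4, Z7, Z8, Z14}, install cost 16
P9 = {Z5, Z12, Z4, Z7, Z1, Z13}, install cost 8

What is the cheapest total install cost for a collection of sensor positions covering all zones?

P2, P7 cover every zone at install cost 4 + 6 = 10.
Any cover uses at least 2 sensor positions; among all covering selections none totals below 10.

10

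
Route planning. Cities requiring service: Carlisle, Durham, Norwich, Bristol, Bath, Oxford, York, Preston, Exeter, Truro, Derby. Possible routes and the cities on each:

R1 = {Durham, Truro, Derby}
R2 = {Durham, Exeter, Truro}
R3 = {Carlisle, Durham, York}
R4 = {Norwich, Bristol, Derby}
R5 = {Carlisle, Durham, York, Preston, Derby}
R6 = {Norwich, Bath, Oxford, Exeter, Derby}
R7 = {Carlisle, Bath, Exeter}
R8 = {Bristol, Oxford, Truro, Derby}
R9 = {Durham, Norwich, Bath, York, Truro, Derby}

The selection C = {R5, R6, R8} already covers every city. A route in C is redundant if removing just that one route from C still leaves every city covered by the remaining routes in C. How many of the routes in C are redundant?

Drop R5: Carlisle, Durham, York, Preston uncovered — not redundant.
Drop R6: Norwich, Bath, Exeter uncovered — not redundant.
Drop R8: Bristol, Truro uncovered — not redundant.
None of the routes in C is redundant.

0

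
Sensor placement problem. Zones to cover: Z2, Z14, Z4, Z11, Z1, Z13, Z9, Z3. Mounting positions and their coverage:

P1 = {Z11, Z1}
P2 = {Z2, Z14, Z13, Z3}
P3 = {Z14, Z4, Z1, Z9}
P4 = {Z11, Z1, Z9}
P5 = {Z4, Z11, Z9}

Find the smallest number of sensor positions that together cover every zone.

3

P1, P2, P3 together cover {Z2, Z14, Z4, Z11, Z1, Z13, Z9, Z3} — every zone.
No 2 of the 5 sensor positions cover everything (all 10 pairs fall short), so 3 is minimum.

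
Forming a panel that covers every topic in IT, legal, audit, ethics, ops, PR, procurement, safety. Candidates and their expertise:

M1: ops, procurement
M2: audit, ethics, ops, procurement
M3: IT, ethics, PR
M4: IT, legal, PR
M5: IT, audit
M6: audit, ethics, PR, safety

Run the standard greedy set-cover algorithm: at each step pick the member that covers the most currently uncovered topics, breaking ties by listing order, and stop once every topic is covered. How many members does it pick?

3

Pick 1: M2 covers 4 new topics (audit, ethics, ops, procurement).
Pick 2: M4 covers 3 new topics (IT, legal, PR).
Pick 3: M6 covers 1 new topics (safety).
Greedy uses 3 members.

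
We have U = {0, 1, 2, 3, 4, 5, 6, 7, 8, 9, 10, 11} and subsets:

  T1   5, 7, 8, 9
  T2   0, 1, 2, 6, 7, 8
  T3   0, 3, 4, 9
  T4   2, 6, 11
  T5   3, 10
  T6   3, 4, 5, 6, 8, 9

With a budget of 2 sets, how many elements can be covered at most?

Choosing T2, T6 covers {0, 1, 2, 3, 4, 5, 6, 7, 8, 9} — 10 elements.
No choice of 2 sets does better; here 10, 11 are left uncovered.

10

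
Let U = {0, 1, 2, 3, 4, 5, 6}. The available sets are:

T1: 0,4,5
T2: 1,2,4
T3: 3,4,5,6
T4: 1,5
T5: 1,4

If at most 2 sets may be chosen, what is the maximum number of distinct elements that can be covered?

6

Choosing T2, T3 covers {1, 2, 3, 4, 5, 6} — 6 elements.
No choice of 2 sets does better; here 0 is left uncovered.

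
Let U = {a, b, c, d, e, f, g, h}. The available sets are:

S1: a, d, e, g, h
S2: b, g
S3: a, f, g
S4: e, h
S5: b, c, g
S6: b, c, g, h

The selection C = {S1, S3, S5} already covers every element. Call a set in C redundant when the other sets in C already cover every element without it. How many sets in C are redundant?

0

Drop S1: d, e, h uncovered — not redundant.
Drop S3: f uncovered — not redundant.
Drop S5: b, c uncovered — not redundant.
None of the sets in C is redundant.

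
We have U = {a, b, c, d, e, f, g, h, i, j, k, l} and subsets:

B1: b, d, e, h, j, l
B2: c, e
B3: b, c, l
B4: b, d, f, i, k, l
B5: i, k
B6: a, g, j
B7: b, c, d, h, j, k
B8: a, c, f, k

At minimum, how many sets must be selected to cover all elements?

B1, B2, B4, B6 together cover {a, b, c, d, e, f, g, h, i, j, k, l} — every element.
No 3 of the 8 sets cover everything (all 56 triples fall short), so 4 is minimum.

4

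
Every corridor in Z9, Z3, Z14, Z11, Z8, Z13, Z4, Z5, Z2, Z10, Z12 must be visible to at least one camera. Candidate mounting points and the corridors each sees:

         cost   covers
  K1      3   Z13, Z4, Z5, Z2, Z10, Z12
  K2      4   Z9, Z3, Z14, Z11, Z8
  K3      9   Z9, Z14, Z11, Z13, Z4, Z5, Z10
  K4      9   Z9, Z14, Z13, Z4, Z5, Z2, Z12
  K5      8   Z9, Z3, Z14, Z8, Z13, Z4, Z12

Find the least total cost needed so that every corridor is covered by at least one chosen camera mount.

K1, K2 cover every corridor at cost 3 + 4 = 7.
Any cover uses at least 2 camera mounts; among all covering selections none totals below 7.

7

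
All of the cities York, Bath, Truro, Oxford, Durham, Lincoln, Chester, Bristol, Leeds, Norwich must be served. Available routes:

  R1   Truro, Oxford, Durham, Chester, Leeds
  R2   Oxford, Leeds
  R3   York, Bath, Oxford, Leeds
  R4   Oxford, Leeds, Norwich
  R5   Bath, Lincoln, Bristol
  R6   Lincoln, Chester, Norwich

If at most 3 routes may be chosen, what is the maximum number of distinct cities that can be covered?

Choosing R1, R3, R5 covers {York, Bath, Truro, Oxford, Durham, Lincoln, Chester, Bristol, Leeds} — 9 cities.
No choice of 3 routes does better; here Norwich is left uncovered.

9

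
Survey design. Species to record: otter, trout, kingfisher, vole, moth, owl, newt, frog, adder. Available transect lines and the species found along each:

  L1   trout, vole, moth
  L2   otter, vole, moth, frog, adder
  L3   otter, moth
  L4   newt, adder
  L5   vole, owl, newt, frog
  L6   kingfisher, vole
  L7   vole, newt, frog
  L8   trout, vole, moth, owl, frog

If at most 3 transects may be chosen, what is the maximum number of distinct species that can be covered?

8

Choosing L1, L2, L5 covers {otter, trout, vole, moth, owl, newt, frog, adder} — 8 species.
No choice of 3 transects does better; here kingfisher is left uncovered.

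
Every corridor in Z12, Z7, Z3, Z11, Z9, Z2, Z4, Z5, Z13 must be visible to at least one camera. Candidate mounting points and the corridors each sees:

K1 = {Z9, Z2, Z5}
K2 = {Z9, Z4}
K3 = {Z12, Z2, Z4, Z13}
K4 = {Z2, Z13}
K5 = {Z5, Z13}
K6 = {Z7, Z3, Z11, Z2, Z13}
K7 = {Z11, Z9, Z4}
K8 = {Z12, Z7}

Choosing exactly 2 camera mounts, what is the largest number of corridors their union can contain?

Choosing K1, K6 covers {Z7, Z3, Z11, Z9, Z2, Z5, Z13} — 7 corridors.
No choice of 2 camera mounts does better; here Z12, Z4 are left uncovered.

7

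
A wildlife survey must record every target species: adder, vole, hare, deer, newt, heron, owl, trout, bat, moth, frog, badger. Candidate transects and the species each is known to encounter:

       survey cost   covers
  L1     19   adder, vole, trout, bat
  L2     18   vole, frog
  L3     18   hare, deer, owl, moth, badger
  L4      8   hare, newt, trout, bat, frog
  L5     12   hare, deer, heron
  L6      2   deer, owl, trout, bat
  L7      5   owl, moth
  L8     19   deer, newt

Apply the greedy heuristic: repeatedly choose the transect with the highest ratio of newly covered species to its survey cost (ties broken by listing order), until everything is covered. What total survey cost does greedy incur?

64

Pick 1: L6 adds 4 new (deer, owl, trout, bat) at survey cost 2 (ratio 4/2).
Pick 2: L4 adds 3 new (hare, newt, frog) at survey cost 8 (ratio 3/8).
Pick 3: L7 adds 1 new (moth) at survey cost 5 (ratio 1/5).
Pick 4: L1 adds 2 new (adder, vole) at survey cost 19 (ratio 2/19).
Pick 5: L5 adds 1 new (heron) at survey cost 12 (ratio 1/12).
Pick 6: L3 adds 1 new (badger) at survey cost 18 (ratio 1/18).
Greedy total survey cost: 2 + 8 + 5 + 19 + 12 + 18 = 64. (The true optimum is 57, so greedy overshoots here.)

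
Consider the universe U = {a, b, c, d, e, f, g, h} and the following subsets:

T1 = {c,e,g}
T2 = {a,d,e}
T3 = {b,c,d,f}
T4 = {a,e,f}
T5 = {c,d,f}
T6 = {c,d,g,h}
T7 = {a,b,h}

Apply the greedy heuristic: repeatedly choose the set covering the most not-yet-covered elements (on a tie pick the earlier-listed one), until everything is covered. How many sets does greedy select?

Pick 1: T3 covers 4 new elements (b, c, d, f).
Pick 2: T1 covers 2 new elements (e, g).
Pick 3: T7 covers 2 new elements (a, h).
Greedy uses 3 sets.

3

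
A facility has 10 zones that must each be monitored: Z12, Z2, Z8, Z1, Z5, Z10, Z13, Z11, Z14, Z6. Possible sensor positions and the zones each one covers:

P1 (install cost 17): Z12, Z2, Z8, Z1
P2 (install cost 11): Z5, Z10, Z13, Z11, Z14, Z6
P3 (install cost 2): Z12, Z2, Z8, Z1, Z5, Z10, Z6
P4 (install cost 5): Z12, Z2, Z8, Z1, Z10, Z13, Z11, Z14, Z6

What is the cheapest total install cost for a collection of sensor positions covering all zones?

7

P3, P4 cover every zone at install cost 2 + 5 = 7.
Any cover uses at least 2 sensor positions; among all covering selections none totals below 7.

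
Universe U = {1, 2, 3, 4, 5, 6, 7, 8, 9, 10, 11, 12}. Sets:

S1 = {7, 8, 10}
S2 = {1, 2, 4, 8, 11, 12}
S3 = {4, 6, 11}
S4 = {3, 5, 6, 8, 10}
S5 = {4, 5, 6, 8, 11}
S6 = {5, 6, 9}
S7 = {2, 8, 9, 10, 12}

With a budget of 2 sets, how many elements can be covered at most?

10

Choosing S2, S4 covers {1, 2, 3, 4, 5, 6, 8, 10, 11, 12} — 10 elements.
No choice of 2 sets does better; here 7, 9 are left uncovered.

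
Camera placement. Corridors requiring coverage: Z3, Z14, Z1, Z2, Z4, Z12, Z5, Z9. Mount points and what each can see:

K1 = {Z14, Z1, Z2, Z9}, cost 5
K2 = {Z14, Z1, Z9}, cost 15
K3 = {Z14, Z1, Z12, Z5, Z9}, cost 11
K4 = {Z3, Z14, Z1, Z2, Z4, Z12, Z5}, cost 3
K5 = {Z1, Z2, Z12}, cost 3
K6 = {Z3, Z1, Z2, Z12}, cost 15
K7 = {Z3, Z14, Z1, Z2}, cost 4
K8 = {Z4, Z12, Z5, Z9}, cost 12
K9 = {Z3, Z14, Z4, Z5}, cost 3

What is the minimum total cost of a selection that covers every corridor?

K1, K4 cover every corridor at cost 5 + 3 = 8.
Any cover uses at least 2 camera mounts; among all covering selections none totals below 8.

8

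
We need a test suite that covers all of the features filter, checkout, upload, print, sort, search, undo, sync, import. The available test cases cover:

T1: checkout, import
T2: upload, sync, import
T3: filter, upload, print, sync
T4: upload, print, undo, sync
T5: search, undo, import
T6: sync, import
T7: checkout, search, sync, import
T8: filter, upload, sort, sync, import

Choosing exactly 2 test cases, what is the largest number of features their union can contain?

Choosing T3, T5 covers {filter, upload, print, search, undo, sync, import} — 7 features.
No choice of 2 test cases does better; here checkout, sort are left uncovered.

7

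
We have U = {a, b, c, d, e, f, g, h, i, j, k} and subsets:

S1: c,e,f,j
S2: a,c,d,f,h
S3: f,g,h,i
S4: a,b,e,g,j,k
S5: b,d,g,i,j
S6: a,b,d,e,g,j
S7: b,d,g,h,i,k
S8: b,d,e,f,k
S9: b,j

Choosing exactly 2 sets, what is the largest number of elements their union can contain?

Choosing S1, S7 covers {b, c, d, e, f, g, h, i, j, k} — 10 elements.
No choice of 2 sets does better; here a is left uncovered.

10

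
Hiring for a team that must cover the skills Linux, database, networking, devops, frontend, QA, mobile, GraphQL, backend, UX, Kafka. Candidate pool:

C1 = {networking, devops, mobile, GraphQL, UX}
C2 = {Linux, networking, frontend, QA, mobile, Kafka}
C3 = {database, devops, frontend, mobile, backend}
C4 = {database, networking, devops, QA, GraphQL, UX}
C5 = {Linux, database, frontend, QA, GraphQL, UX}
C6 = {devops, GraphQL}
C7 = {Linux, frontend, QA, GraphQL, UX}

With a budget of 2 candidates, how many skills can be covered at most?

10

Choosing C2, C4 covers {Linux, database, networking, devops, frontend, QA, mobile, GraphQL, UX, Kafka} — 10 skills.
No choice of 2 candidates does better; here backend is left uncovered.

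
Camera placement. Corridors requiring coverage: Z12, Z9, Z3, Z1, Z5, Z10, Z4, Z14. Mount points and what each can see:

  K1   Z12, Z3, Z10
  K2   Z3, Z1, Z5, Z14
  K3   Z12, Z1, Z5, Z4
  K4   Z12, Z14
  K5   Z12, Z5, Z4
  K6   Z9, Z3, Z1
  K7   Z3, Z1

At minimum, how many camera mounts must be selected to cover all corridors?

4

K1, K2, K3, K6 together cover {Z12, Z9, Z3, Z1, Z5, Z10, Z4, Z14} — every corridor.
No 3 of the 7 camera mounts cover everything (all 35 triples fall short), so 4 is minimum.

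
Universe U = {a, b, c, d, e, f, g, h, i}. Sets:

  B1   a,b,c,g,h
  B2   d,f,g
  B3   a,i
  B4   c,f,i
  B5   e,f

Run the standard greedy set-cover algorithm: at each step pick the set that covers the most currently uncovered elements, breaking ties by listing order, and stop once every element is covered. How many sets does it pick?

Pick 1: B1 covers 5 new elements (a, b, c, g, h).
Pick 2: B2 covers 2 new elements (d, f).
Pick 3: B3 covers 1 new elements (i).
Pick 4: B5 covers 1 new elements (e).
Greedy uses 4 sets.

4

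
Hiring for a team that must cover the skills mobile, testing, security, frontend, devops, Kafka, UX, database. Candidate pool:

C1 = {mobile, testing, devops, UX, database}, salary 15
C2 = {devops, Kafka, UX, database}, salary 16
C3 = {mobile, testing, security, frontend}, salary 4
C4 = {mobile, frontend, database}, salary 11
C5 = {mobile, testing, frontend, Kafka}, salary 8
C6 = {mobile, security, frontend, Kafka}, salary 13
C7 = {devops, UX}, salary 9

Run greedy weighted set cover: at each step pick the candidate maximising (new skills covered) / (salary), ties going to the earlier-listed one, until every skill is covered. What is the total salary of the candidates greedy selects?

Pick 1: C3 adds 4 new (mobile, testing, security, frontend) at salary 4 (ratio 4/4).
Pick 2: C2 adds 4 new (devops, Kafka, UX, database) at salary 16 (ratio 4/16).
Greedy total salary: 4 + 16 = 20.

20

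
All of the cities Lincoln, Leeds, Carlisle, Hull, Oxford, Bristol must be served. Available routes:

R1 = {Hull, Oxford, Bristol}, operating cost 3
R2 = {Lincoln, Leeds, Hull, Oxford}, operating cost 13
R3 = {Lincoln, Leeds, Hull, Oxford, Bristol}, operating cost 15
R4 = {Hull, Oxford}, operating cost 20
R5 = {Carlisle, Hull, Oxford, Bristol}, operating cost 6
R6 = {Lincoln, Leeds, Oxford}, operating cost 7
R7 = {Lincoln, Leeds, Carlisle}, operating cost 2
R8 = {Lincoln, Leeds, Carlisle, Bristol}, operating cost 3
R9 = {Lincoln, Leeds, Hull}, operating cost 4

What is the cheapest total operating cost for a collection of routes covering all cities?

5

R1, R7 cover every city at operating cost 3 + 2 = 5.
Any cover uses at least 2 routes; among all covering selections none totals below 5.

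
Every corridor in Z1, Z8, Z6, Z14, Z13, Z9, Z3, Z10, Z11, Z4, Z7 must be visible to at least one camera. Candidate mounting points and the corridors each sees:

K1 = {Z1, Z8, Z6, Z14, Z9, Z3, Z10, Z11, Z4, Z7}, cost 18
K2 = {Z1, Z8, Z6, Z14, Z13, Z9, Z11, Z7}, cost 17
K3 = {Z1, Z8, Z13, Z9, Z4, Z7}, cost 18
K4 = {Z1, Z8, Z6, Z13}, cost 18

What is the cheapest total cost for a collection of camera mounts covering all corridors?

K1, K2 cover every corridor at cost 18 + 17 = 35.
Any cover uses at least 2 camera mounts; among all covering selections none totals below 35.

35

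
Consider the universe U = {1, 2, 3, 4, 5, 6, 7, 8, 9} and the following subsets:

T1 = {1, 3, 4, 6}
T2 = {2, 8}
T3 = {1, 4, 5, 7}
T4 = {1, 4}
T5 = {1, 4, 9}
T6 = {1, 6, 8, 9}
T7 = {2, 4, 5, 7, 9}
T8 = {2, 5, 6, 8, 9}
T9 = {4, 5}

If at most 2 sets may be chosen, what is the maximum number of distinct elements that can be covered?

Choosing T1, T7 covers {1, 2, 3, 4, 5, 6, 7, 9} — 8 elements.
No choice of 2 sets does better; here 8 is left uncovered.

8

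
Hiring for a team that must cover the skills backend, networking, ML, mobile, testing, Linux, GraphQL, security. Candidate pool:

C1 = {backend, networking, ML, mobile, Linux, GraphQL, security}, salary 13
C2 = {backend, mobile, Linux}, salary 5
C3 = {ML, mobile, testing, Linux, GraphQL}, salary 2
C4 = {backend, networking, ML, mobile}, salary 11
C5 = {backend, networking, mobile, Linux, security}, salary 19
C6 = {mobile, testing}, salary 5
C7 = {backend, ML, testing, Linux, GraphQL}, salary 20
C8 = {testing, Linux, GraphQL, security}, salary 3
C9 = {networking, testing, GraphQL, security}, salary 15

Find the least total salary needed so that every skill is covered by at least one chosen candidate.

14

C4, C8 cover every skill at salary 11 + 3 = 14.
Any cover uses at least 2 candidates; among all covering selections none totals below 14.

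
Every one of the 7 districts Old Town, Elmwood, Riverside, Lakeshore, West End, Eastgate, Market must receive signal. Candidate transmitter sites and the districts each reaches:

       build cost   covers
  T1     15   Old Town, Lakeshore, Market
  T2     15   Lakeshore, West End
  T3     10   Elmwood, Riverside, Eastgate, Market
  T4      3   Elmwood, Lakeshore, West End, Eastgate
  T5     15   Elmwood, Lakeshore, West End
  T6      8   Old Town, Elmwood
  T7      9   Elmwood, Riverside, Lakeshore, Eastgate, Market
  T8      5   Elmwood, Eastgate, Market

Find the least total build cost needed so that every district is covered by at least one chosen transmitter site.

T4, T6, T7 cover every district at build cost 3 + 8 + 9 = 20.
Any cover uses at least 3 transmitter sites; among all covering selections none totals below 20.

20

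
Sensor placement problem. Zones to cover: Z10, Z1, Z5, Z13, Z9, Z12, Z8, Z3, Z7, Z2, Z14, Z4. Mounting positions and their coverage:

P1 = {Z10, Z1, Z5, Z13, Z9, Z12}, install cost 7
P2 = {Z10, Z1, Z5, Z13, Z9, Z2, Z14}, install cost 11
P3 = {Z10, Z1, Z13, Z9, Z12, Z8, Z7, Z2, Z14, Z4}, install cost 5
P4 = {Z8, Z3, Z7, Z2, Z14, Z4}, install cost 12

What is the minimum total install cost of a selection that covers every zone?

P1, P4 cover every zone at install cost 7 + 12 = 19.
Any cover uses at least 2 sensor positions; among all covering selections none totals below 19.
Greedy by coverage-per-install cost would pick P3, P1, P4 for 24 — worse than the optimum 19.

19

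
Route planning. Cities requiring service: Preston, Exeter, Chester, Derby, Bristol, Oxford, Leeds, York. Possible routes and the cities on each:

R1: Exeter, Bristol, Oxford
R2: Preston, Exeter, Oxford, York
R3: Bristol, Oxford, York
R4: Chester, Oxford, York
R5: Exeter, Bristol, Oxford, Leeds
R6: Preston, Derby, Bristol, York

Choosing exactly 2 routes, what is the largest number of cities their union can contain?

Choosing R5, R6 covers {Preston, Exeter, Derby, Bristol, Oxford, Leeds, York} — 7 cities.
No choice of 2 routes does better; here Chester is left uncovered.

7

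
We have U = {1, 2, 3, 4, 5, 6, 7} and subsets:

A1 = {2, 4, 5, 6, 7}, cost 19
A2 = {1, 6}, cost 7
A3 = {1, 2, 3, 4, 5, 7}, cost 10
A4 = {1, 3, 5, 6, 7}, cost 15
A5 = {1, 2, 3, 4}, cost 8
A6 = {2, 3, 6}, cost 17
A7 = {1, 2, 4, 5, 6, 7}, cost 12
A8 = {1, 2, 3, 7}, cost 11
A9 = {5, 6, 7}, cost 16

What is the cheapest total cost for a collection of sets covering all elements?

17

A2, A3 cover every element at cost 7 + 10 = 17.
Any cover uses at least 2 sets; among all covering selections none totals below 17.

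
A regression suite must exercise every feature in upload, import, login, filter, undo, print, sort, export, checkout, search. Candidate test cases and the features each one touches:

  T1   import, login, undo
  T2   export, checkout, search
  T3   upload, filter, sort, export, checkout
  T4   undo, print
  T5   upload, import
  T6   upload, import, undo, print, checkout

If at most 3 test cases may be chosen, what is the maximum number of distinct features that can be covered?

9

Choosing T1, T2, T3 covers {upload, import, login, filter, undo, sort, export, checkout, search} — 9 features.
No choice of 3 test cases does better; here print is left uncovered.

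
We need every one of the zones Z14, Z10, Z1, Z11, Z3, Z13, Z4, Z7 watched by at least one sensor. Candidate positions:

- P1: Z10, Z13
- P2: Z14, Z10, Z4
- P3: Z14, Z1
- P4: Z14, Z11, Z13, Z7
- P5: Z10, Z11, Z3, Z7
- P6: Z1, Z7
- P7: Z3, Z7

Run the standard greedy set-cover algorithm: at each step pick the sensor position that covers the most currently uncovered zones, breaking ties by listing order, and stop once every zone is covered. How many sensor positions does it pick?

Pick 1: P4 covers 4 new zones (Z14, Z11, Z13, Z7).
Pick 2: P2 covers 2 new zones (Z10, Z4).
Pick 3: P3 covers 1 new zones (Z1).
Pick 4: P5 covers 1 new zones (Z3).
Greedy uses 4 sensor positions.

4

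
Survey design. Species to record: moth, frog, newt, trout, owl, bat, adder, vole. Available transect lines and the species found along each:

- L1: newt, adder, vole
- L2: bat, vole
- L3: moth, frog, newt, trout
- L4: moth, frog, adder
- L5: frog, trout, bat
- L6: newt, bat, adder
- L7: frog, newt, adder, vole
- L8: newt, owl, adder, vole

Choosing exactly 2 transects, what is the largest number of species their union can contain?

7

Choosing L3, L8 covers {moth, frog, newt, trout, owl, adder, vole} — 7 species.
No choice of 2 transects does better; here bat is left uncovered.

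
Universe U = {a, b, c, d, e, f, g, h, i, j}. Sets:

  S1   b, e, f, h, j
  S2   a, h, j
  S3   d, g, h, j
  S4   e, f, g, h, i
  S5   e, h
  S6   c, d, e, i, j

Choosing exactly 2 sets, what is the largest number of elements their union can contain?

Choosing S1, S6 covers {b, c, d, e, f, h, i, j} — 8 elements.
No choice of 2 sets does better; here a, g are left uncovered.

8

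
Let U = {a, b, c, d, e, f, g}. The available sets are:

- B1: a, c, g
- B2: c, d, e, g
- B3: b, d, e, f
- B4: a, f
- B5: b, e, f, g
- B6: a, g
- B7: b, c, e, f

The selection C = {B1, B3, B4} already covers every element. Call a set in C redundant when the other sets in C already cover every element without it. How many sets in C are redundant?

Drop B1: c, g uncovered — not redundant.
Drop B3: b, d, e uncovered — not redundant.
Drop B4: the rest still cover every element — redundant.
1 redundant: B4.

1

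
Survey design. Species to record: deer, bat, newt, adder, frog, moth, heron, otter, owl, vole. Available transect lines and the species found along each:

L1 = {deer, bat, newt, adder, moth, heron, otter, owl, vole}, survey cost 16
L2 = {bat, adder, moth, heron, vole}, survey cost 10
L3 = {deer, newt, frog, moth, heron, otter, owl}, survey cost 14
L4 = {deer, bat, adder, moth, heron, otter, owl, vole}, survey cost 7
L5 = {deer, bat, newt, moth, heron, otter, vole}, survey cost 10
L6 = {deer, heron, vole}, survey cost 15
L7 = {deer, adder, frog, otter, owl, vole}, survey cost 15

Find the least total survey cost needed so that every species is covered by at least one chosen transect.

21

L3, L4 cover every species at survey cost 14 + 7 = 21.
Any cover uses at least 2 transects; among all covering selections none totals below 21.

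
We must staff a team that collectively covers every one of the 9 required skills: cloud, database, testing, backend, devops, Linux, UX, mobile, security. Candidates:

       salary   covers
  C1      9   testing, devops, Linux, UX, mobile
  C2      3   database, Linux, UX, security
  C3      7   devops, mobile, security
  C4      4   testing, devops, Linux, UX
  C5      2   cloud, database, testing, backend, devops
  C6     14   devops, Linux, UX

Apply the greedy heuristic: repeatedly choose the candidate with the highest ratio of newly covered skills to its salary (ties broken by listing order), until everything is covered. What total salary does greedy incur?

Pick 1: C5 adds 5 new (cloud, database, testing, backend, devops) at salary 2 (ratio 5/2).
Pick 2: C2 adds 3 new (Linux, UX, security) at salary 3 (ratio 3/3).
Pick 3: C3 adds 1 new (mobile) at salary 7 (ratio 1/7).
Greedy total salary: 2 + 3 + 7 = 12.

12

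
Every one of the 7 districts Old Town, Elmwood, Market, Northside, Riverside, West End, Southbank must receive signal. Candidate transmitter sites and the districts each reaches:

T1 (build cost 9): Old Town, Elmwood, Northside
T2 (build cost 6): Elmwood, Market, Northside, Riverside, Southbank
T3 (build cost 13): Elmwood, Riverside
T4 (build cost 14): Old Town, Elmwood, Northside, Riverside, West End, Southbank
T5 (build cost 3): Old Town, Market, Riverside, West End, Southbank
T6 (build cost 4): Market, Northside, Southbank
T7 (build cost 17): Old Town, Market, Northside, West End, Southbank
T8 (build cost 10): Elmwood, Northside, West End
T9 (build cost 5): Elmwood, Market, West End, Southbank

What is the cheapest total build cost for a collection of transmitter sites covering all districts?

T2, T5 cover every district at build cost 6 + 3 = 9.
Any cover uses at least 2 transmitter sites; among all covering selections none totals below 9.

9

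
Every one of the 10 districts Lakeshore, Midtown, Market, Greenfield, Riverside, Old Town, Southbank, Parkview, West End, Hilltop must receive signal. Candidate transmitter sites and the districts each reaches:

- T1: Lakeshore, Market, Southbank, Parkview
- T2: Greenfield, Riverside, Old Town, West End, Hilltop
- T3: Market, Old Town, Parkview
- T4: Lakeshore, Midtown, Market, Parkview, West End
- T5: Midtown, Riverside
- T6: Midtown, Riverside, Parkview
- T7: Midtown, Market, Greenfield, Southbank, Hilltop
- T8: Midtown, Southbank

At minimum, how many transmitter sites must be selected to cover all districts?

3

T1, T2, T4 together cover {Lakeshore, Midtown, Market, Greenfield, Riverside, Old Town, Southbank, Parkview, West End, Hilltop} — every district.
No 2 of the 8 transmitter sites cover everything (all 28 pairs fall short), so 3 is minimum.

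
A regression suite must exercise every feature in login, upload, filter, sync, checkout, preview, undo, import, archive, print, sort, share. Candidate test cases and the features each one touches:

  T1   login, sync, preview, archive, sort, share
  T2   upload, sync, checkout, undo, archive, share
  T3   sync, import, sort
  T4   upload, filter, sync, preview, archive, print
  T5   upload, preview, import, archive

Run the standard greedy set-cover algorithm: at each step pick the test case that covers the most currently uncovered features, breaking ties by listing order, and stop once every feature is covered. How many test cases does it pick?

4

Pick 1: T1 covers 6 new features (login, sync, preview, archive, sort, share).
Pick 2: T2 covers 3 new features (upload, checkout, undo).
Pick 3: T4 covers 2 new features (filter, print).
Pick 4: T3 covers 1 new features (import).
Greedy uses 4 test cases.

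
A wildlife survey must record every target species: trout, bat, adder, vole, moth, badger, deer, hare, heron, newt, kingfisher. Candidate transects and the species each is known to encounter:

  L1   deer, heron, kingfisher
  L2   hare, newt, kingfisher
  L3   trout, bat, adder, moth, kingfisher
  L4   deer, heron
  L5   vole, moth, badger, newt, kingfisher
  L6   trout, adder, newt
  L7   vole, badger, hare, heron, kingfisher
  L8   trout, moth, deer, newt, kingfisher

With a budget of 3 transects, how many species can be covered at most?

11

Choosing L3, L7, L8 covers {trout, bat, adder, vole, moth, badger, deer, hare, heron, newt, kingfisher} — 11 species.
That is all 11 species.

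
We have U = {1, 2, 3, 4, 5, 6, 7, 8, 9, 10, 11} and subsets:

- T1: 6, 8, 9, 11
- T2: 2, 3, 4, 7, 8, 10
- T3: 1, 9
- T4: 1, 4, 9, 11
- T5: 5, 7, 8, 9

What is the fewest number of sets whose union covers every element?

T1, T2, T3, T5 together cover {1, 2, 3, 4, 5, 6, 7, 8, 9, 10, 11} — every element.
No 3 of the 5 sets cover everything (all 10 triples fall short), so 4 is minimum.

4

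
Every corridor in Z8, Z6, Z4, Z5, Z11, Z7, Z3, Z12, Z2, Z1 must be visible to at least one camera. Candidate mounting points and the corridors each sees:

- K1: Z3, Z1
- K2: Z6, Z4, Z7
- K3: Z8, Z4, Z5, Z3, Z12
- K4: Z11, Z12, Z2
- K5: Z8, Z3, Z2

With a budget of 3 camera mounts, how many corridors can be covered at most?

9

Choosing K2, K3, K4 covers {Z8, Z6, Z4, Z5, Z11, Z7, Z3, Z12, Z2} — 9 corridors.
No choice of 3 camera mounts does better; here Z1 is left uncovered.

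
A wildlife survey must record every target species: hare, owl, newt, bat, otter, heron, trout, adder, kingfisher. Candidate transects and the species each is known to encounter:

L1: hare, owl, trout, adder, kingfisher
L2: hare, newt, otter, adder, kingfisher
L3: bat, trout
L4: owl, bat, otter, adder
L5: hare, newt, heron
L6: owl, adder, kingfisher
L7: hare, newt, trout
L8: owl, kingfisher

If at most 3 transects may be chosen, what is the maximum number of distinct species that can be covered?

Choosing L1, L4, L5 covers {hare, owl, newt, bat, otter, heron, trout, adder, kingfisher} — 9 species.
That is all 9 species.

9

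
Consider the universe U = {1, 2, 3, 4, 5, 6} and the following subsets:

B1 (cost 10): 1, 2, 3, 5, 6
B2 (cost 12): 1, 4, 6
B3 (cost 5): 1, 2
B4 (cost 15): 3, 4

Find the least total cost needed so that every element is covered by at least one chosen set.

B1, B2 cover every element at cost 10 + 12 = 22.
Any cover uses at least 2 sets; among all covering selections none totals below 22.

22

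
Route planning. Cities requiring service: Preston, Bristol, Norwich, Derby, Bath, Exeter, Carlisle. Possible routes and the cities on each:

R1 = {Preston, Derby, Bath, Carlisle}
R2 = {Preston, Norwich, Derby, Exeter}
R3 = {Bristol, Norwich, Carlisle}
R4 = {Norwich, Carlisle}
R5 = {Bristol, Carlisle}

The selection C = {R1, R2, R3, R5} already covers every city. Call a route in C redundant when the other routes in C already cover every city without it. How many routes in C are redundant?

2

Drop R1: Bath uncovered — not redundant.
Drop R2: Exeter uncovered — not redundant.
Drop R3: the rest still cover every city — redundant.
Drop R5: the rest still cover every city — redundant.
2 redundant: R3, R5.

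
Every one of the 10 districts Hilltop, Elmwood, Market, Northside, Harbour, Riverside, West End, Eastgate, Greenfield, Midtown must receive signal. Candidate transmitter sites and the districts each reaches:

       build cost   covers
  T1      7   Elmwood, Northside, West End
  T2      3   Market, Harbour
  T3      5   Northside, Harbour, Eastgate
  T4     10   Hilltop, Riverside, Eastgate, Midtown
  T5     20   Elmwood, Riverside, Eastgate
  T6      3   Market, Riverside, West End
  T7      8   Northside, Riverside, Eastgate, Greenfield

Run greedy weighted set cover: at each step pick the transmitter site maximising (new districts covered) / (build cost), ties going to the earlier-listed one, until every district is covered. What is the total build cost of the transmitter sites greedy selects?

33

Pick 1: T6 adds 3 new (Market, Riverside, West End) at build cost 3 (ratio 3/3).
Pick 2: T3 adds 3 new (Northside, Harbour, Eastgate) at build cost 5 (ratio 3/5).
Pick 3: T4 adds 2 new (Hilltop, Midtown) at build cost 10 (ratio 2/10).
Pick 4: T1 adds 1 new (Elmwood) at build cost 7 (ratio 1/7).
Pick 5: T7 adds 1 new (Greenfield) at build cost 8 (ratio 1/8).
Greedy total build cost: 3 + 5 + 10 + 7 + 8 = 33. (The true optimum is 28, so greedy overshoots here.)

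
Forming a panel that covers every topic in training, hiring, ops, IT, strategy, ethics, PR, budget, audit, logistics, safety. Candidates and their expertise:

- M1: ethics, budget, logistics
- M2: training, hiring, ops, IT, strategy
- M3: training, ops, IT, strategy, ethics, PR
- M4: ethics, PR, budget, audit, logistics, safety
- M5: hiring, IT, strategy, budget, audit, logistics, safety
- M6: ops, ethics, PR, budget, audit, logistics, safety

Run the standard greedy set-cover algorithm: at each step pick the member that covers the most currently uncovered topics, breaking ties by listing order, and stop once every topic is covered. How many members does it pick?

Pick 1: M5 covers 7 new topics (hiring, IT, strategy, budget, audit, logistics, safety).
Pick 2: M3 covers 4 new topics (training, ops, ethics, PR).
Greedy uses 2 members.

2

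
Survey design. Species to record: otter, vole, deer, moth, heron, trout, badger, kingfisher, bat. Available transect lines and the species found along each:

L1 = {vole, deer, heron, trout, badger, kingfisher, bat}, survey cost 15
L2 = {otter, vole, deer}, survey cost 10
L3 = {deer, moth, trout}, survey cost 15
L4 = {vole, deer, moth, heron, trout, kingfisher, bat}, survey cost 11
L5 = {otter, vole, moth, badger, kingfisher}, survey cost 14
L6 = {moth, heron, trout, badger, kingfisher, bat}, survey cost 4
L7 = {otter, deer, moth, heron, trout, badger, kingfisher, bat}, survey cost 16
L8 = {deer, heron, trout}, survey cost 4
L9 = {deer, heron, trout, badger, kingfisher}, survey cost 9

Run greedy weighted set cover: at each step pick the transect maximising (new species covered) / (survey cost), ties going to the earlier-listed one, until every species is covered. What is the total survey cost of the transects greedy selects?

Pick 1: L6 adds 6 new (moth, heron, trout, badger, kingfisher, bat) at survey cost 4 (ratio 6/4).
Pick 2: L2 adds 3 new (otter, vole, deer) at survey cost 10 (ratio 3/10).
Greedy total survey cost: 4 + 10 = 14.

14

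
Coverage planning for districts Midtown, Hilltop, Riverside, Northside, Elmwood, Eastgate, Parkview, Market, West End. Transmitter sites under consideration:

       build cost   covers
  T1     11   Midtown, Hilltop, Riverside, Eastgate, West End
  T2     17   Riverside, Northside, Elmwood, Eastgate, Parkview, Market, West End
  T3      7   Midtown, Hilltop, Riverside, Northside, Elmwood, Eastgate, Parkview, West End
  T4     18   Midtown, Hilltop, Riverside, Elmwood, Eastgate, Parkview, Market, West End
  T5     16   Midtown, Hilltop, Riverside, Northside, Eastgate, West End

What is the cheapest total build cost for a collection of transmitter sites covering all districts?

T2, T3 cover every district at build cost 17 + 7 = 24.
Any cover uses at least 2 transmitter sites; among all covering selections none totals below 24.

24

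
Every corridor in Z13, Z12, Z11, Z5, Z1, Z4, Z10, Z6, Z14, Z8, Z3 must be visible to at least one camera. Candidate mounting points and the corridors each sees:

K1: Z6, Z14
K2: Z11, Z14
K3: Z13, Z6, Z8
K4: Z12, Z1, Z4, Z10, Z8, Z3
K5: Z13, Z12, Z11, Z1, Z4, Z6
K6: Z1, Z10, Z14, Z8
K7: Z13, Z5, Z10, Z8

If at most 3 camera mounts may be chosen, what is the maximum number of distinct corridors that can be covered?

Choosing K1, K4, K5 covers {Z13, Z12, Z11, Z1, Z4, Z10, Z6, Z14, Z8, Z3} — 10 corridors.
No choice of 3 camera mounts does better; here Z5 is left uncovered.

10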